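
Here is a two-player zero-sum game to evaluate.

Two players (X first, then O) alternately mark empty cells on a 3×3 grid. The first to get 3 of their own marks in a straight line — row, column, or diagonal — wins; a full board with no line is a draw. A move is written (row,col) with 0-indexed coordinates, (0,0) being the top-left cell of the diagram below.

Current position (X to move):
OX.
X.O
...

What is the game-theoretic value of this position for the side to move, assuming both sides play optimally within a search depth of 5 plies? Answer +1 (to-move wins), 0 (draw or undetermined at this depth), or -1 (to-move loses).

ply 1, X at OX./X.O/... | (0,2)=+0→OXX/X.O/...*; (1,1)=+0→OX./XXO/...; (2,0)=-1→OX./X.O/X..; (2,1)=+0→OX./X.O/.X.; (2,2)=+0→OX./X.O/..X
ply 2, O at OXX/X.O/... | (1,1)=+0→OXX/XOO/...*; (2,0)=+0→OXX/X.O/O..; (2,1)=+0→OXX/X.O/.O.; (2,2)=-1→OXX/X.O/..O
ply 3, X at OXX/XOO/... | (2,0)=-1→OXX/XOO/X..; (2,1)=-1→OXX/XOO/.X.; (2,2)=+0→OXX/XOO/..X*
ply 4, O at OXX/XOO/..X | (2,0)=+0→OXX/XOO/O.X*; (2,1)=+0→OXX/XOO/.OX
ply 5, X at OXX/XOO/O.X | (2,1)=+0→OXX/XOO/OXX*
ply 6: OXX/XOO/OXX is terminal +0 (O); from OX./X.O/... depth 5

value(OX./X.O/..., X) = 0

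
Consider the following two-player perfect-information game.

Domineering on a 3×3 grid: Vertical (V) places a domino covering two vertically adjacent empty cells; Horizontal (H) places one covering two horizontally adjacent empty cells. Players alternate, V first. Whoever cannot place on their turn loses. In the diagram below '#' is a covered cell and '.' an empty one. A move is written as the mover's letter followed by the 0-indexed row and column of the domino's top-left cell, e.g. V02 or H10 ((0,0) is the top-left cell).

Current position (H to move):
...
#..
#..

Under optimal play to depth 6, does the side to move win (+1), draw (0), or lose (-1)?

value(.../#../#.., H) = +1

[.../#../#..] H move#1: H00:-1/##./#../#.., H01:-1/.##/#../#.., H11:+1/.../###/#..*, H21:-1/.../#../###
[.../###/#..] end (terminal -1, V#2); searched .../#../#.. to 6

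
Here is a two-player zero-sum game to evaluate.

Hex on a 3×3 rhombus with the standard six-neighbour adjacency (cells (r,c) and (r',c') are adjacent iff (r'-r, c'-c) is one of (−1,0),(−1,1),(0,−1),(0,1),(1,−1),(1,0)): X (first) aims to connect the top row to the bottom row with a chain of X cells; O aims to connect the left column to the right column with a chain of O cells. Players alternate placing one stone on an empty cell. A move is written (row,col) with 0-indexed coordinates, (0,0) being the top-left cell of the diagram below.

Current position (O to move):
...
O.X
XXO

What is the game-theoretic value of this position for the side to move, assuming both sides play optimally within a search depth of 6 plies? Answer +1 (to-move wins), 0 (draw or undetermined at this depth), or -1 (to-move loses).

value(.../O.X/XXO, O) = +1

p1 O@[.../O.X/XXO]: (0,0)[O../O.X/XXO]-1 (0,1)[.O./O.X/XXO]-1 (0,2)[..O/O.X/XXO]+1* (1,1)[.../OOX/XXO]-1
p2 X@[..O/O.X/XXO]: (0,0)[X.O/O.X/XXO]-1* (0,1)[.XO/O.X/XXO]-1 (1,1)[..O/OXX/XXO]-1
p3 O@[X.O/O.X/XXO]: (0,1)[XOO/O.X/XXO]+1* (1,1)[X.O/OOX/XXO]+1
p4 X@[XOO/O.X/XXO] terminal -1; root [.../O.X/XXO] d6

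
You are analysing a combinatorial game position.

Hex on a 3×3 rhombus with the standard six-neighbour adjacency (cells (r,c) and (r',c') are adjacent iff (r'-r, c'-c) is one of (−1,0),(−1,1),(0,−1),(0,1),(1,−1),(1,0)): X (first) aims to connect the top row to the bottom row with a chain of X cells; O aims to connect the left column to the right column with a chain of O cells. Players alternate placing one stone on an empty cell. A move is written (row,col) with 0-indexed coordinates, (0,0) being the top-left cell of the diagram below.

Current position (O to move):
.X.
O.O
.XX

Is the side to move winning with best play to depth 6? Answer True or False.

p1 O@[.X./O.O/.XX]: (0,0)[OX./O.O/.XX]-1 (0,2)[.XO/O.O/.XX]-1 (1,1)[.X./OOO/.XX]+1* (2,0)[.X./O.O/OXX]-1
p2 X@[.X./OOO/.XX] terminal -1; root [.X./O.O/.XX] d6

O winning at [.X./O.O/.XX]: True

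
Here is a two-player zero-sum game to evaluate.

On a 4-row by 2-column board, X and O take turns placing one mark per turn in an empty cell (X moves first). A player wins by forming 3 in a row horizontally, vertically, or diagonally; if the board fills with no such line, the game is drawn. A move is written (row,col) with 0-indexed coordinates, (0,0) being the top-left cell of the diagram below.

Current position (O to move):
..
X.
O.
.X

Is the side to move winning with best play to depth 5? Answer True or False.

O winning at [../X./O./.X]: False

ply 1, O at ../X./O./.X | (0,0)=+0→O./X./O./.X*; (0,1)=+0→.O/X./O./.X; (1,1)=+0→../XO/O./.X; (2,1)=+0→../X./OO/.X; (3,0)=+0→../X./O./OX
ply 2, X at O./X./O./.X | (0,1)=+0→OX/X./O./.X*; (1,1)=+0→O./XX/O./.X; (2,1)=+0→O./X./OX/.X; (3,0)=+0→O./X./O./XX
ply 3, O at OX/X./O./.X | (1,1)=+0→OX/XO/O./.X*; (2,1)=+0→OX/X./OO/.X; (3,0)=+0→OX/X./O./OX
ply 4, X at OX/XO/O./.X | (2,1)=+0→OX/XO/OX/.X*; (3,0)=+0→OX/XO/O./XX
ply 5, O at OX/XO/OX/.X | (3,0)=+0→OX/XO/OX/OX*
ply 6: OX/XO/OX/OX is terminal +0 (X); from ../X./O./.X depth 5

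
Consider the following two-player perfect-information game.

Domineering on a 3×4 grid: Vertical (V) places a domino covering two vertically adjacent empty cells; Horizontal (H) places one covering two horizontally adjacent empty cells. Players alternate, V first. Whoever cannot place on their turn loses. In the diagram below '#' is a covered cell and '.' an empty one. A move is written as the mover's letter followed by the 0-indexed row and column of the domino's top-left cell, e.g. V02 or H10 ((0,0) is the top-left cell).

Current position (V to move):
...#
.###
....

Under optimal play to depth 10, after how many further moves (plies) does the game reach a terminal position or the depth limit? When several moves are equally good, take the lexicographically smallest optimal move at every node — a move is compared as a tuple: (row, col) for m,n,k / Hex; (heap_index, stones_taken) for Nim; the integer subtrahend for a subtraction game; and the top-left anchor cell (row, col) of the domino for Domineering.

[...#/.###/....] V move#1: V00:-1/#..#/####/....*, V10:-1/...#/####/#...
[#..#/####/....] H move#2: H01:+1/####/####/....*, H20:+1/#..#/####/##.., H21:+1/#..#/####/.##., H22:+1/#..#/####/..##
[####/####/....] end (terminal -1, V#3); searched ...#/.###/.... to 10

PV length from [...#/.###/....]: 2 plies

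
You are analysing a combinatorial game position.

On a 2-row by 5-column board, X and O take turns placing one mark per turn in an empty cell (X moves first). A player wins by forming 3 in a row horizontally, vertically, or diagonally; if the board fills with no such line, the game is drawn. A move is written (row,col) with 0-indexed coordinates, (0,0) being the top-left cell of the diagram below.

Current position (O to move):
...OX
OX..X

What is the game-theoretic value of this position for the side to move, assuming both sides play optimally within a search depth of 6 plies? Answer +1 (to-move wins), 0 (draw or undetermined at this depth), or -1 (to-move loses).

value(...OX/OX..X, O) = 0

ply 1, O at ...OX/OX..X | (0,0)=+0→O..OX/OX..X*; (0,1)=+0→.O.OX/OX..X; (0,2)=+0→..OOX/OX..X; (1,2)=+0→...OX/OXO.X; (1,3)=+0→...OX/OX.OX
ply 2, X at O..OX/OX..X | (0,1)=+0→OX.OX/OX..X*; (0,2)=+0→O.XOX/OX..X; (1,2)=+0→O..OX/OXX.X; (1,3)=+0→O..OX/OX.XX
ply 3, O at OX.OX/OX..X | (0,2)=+0→OXOOX/OX..X*; (1,2)=+0→OX.OX/OXO.X; (1,3)=+0→OX.OX/OX.OX
ply 4, X at OXOOX/OX..X | (1,2)=+0→OXOOX/OXX.X*; (1,3)=+0→OXOOX/OX.XX
ply 5, O at OXOOX/OXX.X | (1,3)=+0→OXOOX/OXXOX*
ply 6: OXOOX/OXXOX is terminal +0 (X); from ...OX/OX..X depth 6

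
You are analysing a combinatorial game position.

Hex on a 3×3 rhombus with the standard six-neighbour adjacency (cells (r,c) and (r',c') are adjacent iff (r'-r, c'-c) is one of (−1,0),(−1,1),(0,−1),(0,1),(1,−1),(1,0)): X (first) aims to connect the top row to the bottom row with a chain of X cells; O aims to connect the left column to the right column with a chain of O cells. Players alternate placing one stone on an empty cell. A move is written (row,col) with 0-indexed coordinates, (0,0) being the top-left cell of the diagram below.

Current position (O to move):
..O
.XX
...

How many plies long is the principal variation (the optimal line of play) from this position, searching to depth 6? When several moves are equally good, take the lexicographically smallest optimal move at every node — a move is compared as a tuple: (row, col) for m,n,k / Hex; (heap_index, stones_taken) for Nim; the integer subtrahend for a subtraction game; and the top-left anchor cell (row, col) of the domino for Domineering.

ply 1, O at ..O/.XX/... | (0,0)=-1→O.O/.XX/...; (0,1)=+1→.OO/.XX/...*; (1,0)=-1→..O/OXX/...; (2,0)=-1→..O/.XX/O..; (2,1)=-1→..O/.XX/.O.; (2,2)=-1→..O/.XX/..O
ply 2, X at .OO/.XX/... | (0,0)=-1→XOO/.XX/...*; (1,0)=-1→.OO/XXX/...; (2,0)=-1→.OO/.XX/X..; (2,1)=-1→.OO/.XX/.X.; (2,2)=-1→.OO/.XX/..X
ply 3, O at XOO/.XX/... | (1,0)=+1→XOO/OXX/...*; (2,0)=-1→XOO/.XX/O..; (2,1)=-1→XOO/.XX/.O.; (2,2)=-1→XOO/.XX/..O
ply 4: XOO/OXX/... is terminal -1 (X); from ..O/.XX/... depth 6

PV length from [..O/.XX/...]: 3 plies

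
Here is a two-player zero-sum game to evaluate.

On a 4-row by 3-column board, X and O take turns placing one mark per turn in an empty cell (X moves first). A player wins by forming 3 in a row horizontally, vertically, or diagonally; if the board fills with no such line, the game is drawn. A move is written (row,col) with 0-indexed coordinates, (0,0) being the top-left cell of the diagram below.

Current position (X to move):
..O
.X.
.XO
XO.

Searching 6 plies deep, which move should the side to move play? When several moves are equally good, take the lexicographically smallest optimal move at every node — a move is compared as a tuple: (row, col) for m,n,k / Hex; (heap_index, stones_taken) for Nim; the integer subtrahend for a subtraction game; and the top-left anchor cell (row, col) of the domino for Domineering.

p1 X@[..O/.X./.XO/XO.]: (0,0)[X.O/.X./.XO/XO.]-1 (0,1)[.XO/.X./.XO/XO.]+1* (1,0)[..O/XX./.XO/XO.]-1 (1,2)[..O/.XX/.XO/XO.]+1 (2,0)[..O/.X./XXO/XO.]-1 (3,2)[..O/.X./.XO/XOX]-1
p2 O@[.XO/.X./.XO/XO.] terminal -1; root [..O/.X./.XO/XO.] d6

X's best at [..O/.X./.XO/XO.]: (0,1)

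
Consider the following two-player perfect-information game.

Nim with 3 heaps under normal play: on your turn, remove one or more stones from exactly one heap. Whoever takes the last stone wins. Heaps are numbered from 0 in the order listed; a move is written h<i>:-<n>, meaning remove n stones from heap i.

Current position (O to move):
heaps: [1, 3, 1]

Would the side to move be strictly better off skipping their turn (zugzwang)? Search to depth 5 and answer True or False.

ply 1, O at (1,3,1) | h0:-1=-1→(0,3,1); h1:-1=-1→(1,2,1); h1:-2=-1→(1,1,1); h1:-3=+1→(1,0,1)*; h2:-1=-1→(1,3,0)
ply 2, X at (1,0,1) | h0:-1=-1→(0,0,1)*; h2:-1=-1→(1,0,0)
ply 3, O at (0,0,1) | h2:-1=+1→(0,0,0)*
ply 4: (0,0,0) is terminal -1 (X); from (1,3,1) depth 5
if O skipped the turn, X would face:
~ ply 1, X at (1,3,1) | h0:-1=-1→(0,3,1); h1:-1=-1→(1,2,1); h1:-2=-1→(1,1,1); h1:-3=+1→(1,0,1)*; h2:-1=-1→(1,3,0)
~ ply 2, O at (1,0,1) | h0:-1=-1→(0,0,1)*; h2:-1=-1→(1,0,0)
~ ply 3, X at (0,0,1) | h2:-1=+1→(0,0,0)*
~ ply 4: (0,0,0) is terminal -1 (O); from (1,3,1) depth 5
compare (O): move=+1 vs pass=-1

zugzwang((1,3,1), O) = False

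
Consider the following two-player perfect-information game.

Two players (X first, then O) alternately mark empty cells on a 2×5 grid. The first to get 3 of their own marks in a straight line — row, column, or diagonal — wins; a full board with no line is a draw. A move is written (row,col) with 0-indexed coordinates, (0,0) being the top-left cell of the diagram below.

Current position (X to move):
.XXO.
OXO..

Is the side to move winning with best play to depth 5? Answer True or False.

[.XXO./OXO..] X move#1: (0,0):+1/XXXO./OXO..*, (0,4):+0/.XXOX/OXO.., (1,3):+0/.XXO./OXOX., (1,4):+0/.XXO./OXO.X
[XXXO./OXO..] end (terminal -1, O#2); searched .XXO./OXO.. to 5

X winning at [.XXO./OXO..]: True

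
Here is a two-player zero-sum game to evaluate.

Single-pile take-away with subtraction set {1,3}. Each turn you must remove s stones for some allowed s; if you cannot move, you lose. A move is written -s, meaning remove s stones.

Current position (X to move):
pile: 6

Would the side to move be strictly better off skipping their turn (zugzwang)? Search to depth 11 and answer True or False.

[6] X move#1: -1:-1/5*, -3:-1/3
[5] O move#2: -1:+1/4*, -3:+1/2
[4] X move#3: -1:-1/3*, -3:-1/1
[3] O move#4: -1:+1/2*, -3:+1/0
[2] X move#5: -1:-1/1*
[1] O move#6: -1:+1/0*
[0] end (terminal -1, X#7); searched 6 to 11
if X skipped the turn, O would face:
~ [6] O move#1: -1:-1/5*, -3:-1/3
~ [5] X move#2: -1:+1/4*, -3:+1/2
~ [4] O move#3: -1:-1/3*, -3:-1/1
~ [3] X move#4: -1:+1/2*, -3:+1/0
~ [2] O move#5: -1:-1/1*
~ [1] X move#6: -1:+1/0*
~ [0] end (terminal -1, O#7); searched 6 to 11
compare (X): move=-1 vs pass=+1

zugzwang(6, X) = True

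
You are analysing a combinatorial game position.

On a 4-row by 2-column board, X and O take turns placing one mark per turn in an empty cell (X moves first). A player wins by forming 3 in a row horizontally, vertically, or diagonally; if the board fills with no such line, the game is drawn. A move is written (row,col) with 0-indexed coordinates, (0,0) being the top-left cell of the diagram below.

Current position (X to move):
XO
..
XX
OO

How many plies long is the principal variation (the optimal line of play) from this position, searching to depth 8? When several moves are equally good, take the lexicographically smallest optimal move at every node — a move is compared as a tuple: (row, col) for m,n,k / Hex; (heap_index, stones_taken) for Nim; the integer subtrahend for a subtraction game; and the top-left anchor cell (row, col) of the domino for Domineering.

PV length from [XO/../XX/OO]: 1 ply

p1 X@[XO/../XX/OO]: (1,0)[XO/X./XX/OO]+1* (1,1)[XO/.X/XX/OO]+0
p2 O@[XO/X./XX/OO] terminal -1; root [XO/../XX/OO] d8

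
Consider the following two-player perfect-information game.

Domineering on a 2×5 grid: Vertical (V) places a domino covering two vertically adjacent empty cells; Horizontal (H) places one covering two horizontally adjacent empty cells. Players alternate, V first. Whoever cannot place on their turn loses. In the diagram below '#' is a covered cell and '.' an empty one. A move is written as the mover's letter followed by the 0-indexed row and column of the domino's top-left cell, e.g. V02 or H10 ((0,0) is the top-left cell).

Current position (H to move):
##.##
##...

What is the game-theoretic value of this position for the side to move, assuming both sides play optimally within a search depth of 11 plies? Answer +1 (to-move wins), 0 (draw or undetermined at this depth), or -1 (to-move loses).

value(##.##/##..., H) = +1

p1 H@[##.##/##...]: H12[##.##/####.]+1* H13[##.##/##.##]-1
p2 V@[##.##/####.] terminal -1; root [##.##/##...] d11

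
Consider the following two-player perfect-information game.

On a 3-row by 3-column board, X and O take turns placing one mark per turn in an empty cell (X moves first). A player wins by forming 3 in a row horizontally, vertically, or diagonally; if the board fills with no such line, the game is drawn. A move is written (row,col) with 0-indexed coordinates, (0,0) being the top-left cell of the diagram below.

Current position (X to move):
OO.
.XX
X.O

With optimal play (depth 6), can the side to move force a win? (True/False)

X winning at [OO./.XX/X.O]: True

p1 X@[OO./.XX/X.O]: (0,2)[OOX/.XX/X.O]+1* (1,0)[OO./XXX/X.O]+1 (2,1)[OO./.XX/XXO]-1
p2 O@[OOX/.XX/X.O] terminal -1; root [OO./.XX/X.O] d6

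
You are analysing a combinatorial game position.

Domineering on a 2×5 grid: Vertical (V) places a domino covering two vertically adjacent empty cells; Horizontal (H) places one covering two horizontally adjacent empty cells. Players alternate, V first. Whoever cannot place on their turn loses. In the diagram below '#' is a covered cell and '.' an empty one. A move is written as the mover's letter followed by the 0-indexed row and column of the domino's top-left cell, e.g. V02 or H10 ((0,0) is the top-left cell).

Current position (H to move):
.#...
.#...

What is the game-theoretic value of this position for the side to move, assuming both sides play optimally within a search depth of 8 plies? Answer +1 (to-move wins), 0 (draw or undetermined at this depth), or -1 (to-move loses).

[.#.../.#...] H move#1: H02:-1/.###./.#...*, H03:-1/.#.##/.#..., H12:-1/.#.../.###., H13:-1/.#.../.#.##
[.###./.#...] V move#2: V00:-1/####./##..., V04:+1/.####/.#..#*
[.####/.#..#] H move#3: H12:-1/.####/.####*
[.####/.####] V move#4: V00:+1/#####/#####*
[#####/#####] end (terminal -1, H#5); searched .#.../.#... to 8

value(.#.../.#..., H) = -1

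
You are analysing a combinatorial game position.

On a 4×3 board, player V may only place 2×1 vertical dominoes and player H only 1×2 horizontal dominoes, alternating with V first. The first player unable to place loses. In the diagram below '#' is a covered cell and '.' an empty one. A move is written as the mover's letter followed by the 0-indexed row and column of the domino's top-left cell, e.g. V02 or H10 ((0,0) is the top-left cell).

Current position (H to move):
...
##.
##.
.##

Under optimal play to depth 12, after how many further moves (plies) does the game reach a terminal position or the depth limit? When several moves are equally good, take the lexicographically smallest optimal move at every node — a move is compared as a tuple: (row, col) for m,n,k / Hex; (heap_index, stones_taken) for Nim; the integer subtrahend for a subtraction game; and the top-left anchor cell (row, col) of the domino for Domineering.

p1 H@[.../##./##./.##]: H00[##./##./##./.##]-1* H01[.##/##./##./.##]-1
p2 V@[##./##./##./.##]: V02[###/###/##./.##]+1* V12[##./###/###/.##]+1
p3 H@[###/###/##./.##] terminal -1; root [.../##./##./.##] d12

PV length from [.../##./##./.##]: 2 plies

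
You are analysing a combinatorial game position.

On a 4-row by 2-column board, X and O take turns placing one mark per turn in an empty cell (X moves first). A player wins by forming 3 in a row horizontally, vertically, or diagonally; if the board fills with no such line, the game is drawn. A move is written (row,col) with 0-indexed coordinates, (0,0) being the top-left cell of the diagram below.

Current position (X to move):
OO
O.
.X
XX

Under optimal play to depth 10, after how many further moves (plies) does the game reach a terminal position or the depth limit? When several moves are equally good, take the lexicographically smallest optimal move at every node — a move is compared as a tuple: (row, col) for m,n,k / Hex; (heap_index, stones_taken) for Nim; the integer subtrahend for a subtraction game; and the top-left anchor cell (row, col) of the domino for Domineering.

p1 X@[OO/O./.X/XX]: (1,1)[OO/OX/.X/XX]+1* (2,0)[OO/O./XX/XX]+0
p2 O@[OO/OX/.X/XX] terminal -1; root [OO/O./.X/XX] d10

PV length from [OO/O./.X/XX]: 1 ply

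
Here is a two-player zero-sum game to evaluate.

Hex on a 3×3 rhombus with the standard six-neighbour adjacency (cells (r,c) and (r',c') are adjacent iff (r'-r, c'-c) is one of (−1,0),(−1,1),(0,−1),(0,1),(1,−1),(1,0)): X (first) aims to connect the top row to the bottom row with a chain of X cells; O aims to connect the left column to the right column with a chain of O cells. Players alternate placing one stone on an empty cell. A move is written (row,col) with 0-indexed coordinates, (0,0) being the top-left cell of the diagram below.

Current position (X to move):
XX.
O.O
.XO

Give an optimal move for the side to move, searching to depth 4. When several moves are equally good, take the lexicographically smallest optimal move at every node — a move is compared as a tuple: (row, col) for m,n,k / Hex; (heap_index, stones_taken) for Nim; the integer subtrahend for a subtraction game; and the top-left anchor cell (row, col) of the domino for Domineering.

X's best at [XX./O.O/.XO]: (1,1)

p1 X@[XX./O.O/.XO]: (0,2)[XXX/O.O/.XO]-1 (1,1)[XX./OXO/.XO]+1* (2,0)[XX./O.O/XXO]-1
p2 O@[XX./OXO/.XO] terminal -1; root [XX./O.O/.XO] d4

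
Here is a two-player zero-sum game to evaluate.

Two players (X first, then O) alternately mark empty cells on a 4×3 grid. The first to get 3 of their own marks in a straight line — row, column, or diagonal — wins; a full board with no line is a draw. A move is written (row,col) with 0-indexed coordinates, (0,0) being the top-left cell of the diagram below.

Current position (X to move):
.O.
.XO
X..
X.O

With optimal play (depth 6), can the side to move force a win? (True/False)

X winning at [.O./.XO/X../X.O]: True

p1 X@[.O./.XO/X../X.O]: (0,0)[XO./.XO/X../X.O]-1 (0,2)[.OX/.XO/X../X.O]+1* (1,0)[.O./XXO/X../X.O]+1 (2,1)[.O./.XO/XX./X.O]-1 (2,2)[.O./.XO/X.X/X.O]+1 (3,1)[.O./.XO/X../XXO]-1
p2 O@[.OX/.XO/X../X.O] terminal -1; root [.O./.XO/X../X.O] d6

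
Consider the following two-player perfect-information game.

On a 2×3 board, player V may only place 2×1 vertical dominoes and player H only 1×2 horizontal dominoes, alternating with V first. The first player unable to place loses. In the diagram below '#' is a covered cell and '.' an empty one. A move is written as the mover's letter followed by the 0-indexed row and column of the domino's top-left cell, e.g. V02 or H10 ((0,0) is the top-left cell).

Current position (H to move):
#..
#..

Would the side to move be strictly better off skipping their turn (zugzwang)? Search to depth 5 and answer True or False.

zugzwang(#../#.., H) = False

p1 H@[#../#..]: H01[###/#..]+1* H11[#../###]+1
p2 V@[###/#..] terminal -1; root [#../#..] d5
pass branch (V moves first from the same position):
  | p1 V@[#../#..]: V01[##./##.]+1* V02[#.#/#.#]+1
  | p2 H@[##./##.] terminal -1; root [#../#..] d5
H moving scores +1; H passing scores -1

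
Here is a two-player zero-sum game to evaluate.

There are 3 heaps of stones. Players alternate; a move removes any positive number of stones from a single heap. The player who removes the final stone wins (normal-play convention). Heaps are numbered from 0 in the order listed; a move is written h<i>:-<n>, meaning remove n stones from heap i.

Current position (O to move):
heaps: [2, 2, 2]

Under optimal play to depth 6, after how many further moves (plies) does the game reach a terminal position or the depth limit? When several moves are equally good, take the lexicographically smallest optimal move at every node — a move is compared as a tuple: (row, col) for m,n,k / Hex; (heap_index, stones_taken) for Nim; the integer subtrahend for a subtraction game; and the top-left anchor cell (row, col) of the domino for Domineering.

PV length from [(2,2,2)]: 5 plies

p1 O@[(2,2,2)]: h0:-1[(1,2,2)]-1 h0:-2[(0,2,2)]+1* h1:-1[(2,1,2)]-1 h1:-2[(2,0,2)]+1 h2:-1[(2,2,1)]-1 h2:-2[(2,2,0)]+1
p2 X@[(0,2,2)]: h1:-1[(0,1,2)]-1* h1:-2[(0,0,2)]-1 h2:-1[(0,2,1)]-1 h2:-2[(0,2,0)]-1
p3 O@[(0,1,2)]: h1:-1[(0,0,2)]-1 h2:-1[(0,1,1)]+1* h2:-2[(0,1,0)]-1
p4 X@[(0,1,1)]: h1:-1[(0,0,1)]-1* h2:-1[(0,1,0)]-1
p5 O@[(0,0,1)]: h2:-1[(0,0,0)]+1*
p6 X@[(0,0,0)] terminal -1; root [(2,2,2)] d6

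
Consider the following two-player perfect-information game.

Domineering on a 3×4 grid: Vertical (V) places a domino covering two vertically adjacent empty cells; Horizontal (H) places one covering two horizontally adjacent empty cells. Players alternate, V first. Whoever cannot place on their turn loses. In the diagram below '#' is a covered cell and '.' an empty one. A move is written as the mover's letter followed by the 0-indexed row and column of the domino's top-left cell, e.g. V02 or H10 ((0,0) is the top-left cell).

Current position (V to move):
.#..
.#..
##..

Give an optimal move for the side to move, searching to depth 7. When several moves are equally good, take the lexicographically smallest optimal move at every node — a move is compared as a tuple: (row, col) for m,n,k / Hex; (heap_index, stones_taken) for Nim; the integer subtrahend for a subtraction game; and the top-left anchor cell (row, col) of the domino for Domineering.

V's best at [.#../.#../##..]: V02

[.#../.#../##..] V move#1: V00:-1/##../##../##.., V02:+1/.##./.##./##..*, V03:+1/.#.#/.#.#/##.., V12:+1/.#../.##./###., V13:+1/.#../.#.#/##.#
[.##./.##./##..] H move#2: H22:-1/.##./.##./####*
[.##./.##./####] V move#3: V00:+1/###./###./####*, V03:+1/.###/.###/####
[###./###./####] end (terminal -1, H#4); searched .#../.#../##.. to 7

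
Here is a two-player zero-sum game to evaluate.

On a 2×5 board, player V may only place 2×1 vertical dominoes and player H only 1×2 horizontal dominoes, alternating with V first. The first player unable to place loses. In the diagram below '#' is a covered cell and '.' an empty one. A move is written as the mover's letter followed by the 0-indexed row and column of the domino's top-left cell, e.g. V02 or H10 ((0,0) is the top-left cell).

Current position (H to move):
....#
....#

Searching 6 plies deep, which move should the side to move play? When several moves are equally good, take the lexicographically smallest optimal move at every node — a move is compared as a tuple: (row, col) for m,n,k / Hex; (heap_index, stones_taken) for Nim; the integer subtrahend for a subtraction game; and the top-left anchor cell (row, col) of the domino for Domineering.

ply 1, H at ....#/....# | H00=-1→##..#/....#; H01=+1→.##.#/....#*; H02=-1→..###/....#; H10=-1→....#/##..#; H11=+1→....#/.##.#; H12=-1→....#/..###
ply 2, V at .##.#/....# | V00=-1→###.#/#...#*; V03=-1→.####/...##
ply 3, H at ###.#/#...# | H11=-1→###.#/###.#; H12=+1→###.#/#.###*
ply 4: ###.#/#.### is terminal -1 (V); from ....#/....# depth 6

H's best at [....#/....#]: H01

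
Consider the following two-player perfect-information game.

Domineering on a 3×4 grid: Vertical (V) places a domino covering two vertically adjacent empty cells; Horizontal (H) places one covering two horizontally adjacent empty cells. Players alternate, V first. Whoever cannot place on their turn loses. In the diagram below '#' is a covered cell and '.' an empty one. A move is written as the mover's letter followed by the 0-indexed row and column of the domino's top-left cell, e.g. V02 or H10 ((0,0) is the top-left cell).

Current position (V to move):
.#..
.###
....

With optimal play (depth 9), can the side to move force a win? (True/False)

ply 1, V at .#../.###/.... | V00=-1→##../####/....*; V10=-1→.#../####/#...
ply 2, H at ##../####/.... | H02=+1→####/####/....*; H20=+1→##../####/##..; H21=+1→##../####/.##.; H22=+1→##../####/..##
ply 3: ####/####/.... is terminal -1 (V); from .#../.###/.... depth 9

V winning at [.#../.###/....]: False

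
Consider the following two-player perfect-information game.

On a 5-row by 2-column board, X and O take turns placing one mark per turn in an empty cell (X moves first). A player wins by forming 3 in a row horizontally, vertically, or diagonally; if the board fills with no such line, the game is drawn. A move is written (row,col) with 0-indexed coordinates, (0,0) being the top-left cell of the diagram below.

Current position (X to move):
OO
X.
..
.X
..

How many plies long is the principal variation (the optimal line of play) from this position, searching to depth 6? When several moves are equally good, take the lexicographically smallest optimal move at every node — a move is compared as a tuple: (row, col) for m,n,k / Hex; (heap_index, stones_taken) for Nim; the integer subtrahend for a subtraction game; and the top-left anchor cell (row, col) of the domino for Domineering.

PV length from [OO/X./../.X/..]: 5 plies

[OO/X./../.X/..] X move#1: (1,1):+0/OO/XX/../.X/.., (2,0):+1/OO/X./X./.X/..*, (2,1):+1/OO/X./.X/.X/.., (3,0):+1/OO/X./../XX/.., (4,0):+0/OO/X./../.X/X., (4,1):+0/OO/X./../.X/.X
[OO/X./X./.X/..] O move#2: (1,1):-1/OO/XO/X./.X/..*, (2,1):-1/OO/X./XO/.X/.., (3,0):-1/OO/X./X./OX/.., (4,0):-1/OO/X./X./.X/O., (4,1):-1/OO/X./X./.X/.O
[OO/XO/X./.X/..] X move#3: (2,1):+1/OO/XO/XX/.X/..*, (3,0):+1/OO/XO/X./XX/.., (4,0):-1/OO/XO/X./.X/X., (4,1):-1/OO/XO/X./.X/.X
[OO/XO/XX/.X/..] O move#4: (3,0):-1/OO/XO/XX/OX/..*, (4,0):-1/OO/XO/XX/.X/O., (4,1):-1/OO/XO/XX/.X/.O
[OO/XO/XX/OX/..] X move#5: (4,0):+0/OO/XO/XX/OX/X., (4,1):+1/OO/XO/XX/OX/.X*
[OO/XO/XX/OX/.X] end (terminal -1, O#6); searched OO/X./../.X/.. to 6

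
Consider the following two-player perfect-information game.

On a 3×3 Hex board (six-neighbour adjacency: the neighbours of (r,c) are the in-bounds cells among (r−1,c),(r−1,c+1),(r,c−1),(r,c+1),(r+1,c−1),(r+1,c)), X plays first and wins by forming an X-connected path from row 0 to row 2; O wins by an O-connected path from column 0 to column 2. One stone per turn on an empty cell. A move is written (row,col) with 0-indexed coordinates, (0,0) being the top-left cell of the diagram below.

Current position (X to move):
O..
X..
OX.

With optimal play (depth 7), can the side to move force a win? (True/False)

ply 1, X at O../X../OX. | (0,1)=-1→OX./X../OX.; (0,2)=+1→O.X/X../OX.*; (1,1)=+1→O../XX./OX.; (1,2)=-1→O../X.X/OX.; (2,2)=-1→O../X../OXX
ply 2, O at O.X/X../OX. | (0,1)=-1→OOX/X../OX.*; (1,1)=-1→O.X/XO./OX.; (1,2)=-1→O.X/X.O/OX.; (2,2)=-1→O.X/X../OXO
ply 3, X at OOX/X../OX. | (1,1)=+1→OOX/XX./OX.*; (1,2)=+1→OOX/X.X/OX.; (2,2)=+1→OOX/X../OXX
ply 4: OOX/XX./OX. is terminal -1 (O); from O../X../OX. depth 7

X winning at [O../X../OX.]: True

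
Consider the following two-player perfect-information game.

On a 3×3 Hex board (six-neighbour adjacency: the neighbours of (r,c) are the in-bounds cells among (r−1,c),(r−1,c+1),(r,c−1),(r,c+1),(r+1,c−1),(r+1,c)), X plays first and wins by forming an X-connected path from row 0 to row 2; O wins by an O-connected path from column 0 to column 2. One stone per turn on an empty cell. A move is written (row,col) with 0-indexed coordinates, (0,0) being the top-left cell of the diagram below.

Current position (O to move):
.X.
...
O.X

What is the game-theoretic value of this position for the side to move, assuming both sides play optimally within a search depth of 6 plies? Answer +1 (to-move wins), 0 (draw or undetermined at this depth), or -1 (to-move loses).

value(.X./.../O.X, O) = +1

ply 1, O at .X./.../O.X | (0,0)=-1→OX./.../O.X; (0,2)=-1→.XO/.../O.X; (1,0)=-1→.X./O../O.X; (1,1)=+1→.X./.O./O.X*; (1,2)=+1→.X./..O/O.X; (2,1)=-1→.X./.../OOX
ply 2, X at .X./.O./O.X | (0,0)=-1→XX./.O./O.X*; (0,2)=-1→.XX/.O./O.X; (1,0)=-1→.X./XO./O.X; (1,2)=-1→.X./.OX/O.X; (2,1)=-1→.X./.O./OXX
ply 3, O at XX./.O./O.X | (0,2)=+1→XXO/.O./O.X*; (1,0)=+1→XX./OO./O.X; (1,2)=+1→XX./.OO/O.X; (2,1)=+1→XX./.O./OOX
ply 4: XXO/.O./O.X is terminal -1 (X); from .X./.../O.X depth 6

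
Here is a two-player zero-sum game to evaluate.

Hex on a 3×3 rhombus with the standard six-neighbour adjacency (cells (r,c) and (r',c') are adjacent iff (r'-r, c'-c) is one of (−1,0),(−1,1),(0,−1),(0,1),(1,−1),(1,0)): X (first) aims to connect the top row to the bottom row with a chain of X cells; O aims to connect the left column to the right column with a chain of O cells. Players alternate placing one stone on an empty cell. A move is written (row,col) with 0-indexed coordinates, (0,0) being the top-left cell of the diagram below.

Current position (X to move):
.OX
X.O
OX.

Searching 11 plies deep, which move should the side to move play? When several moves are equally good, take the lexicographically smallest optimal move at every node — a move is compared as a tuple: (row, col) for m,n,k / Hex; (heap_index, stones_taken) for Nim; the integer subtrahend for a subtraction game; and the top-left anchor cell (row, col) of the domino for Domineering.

X's best at [.OX/X.O/OX.]: (1,1)

p1 X@[.OX/X.O/OX.]: (0,0)[XOX/X.O/OX.]-1 (1,1)[.OX/XXO/OX.]+1* (2,2)[.OX/X.O/OXX]-1
p2 O@[.OX/XXO/OX.] terminal -1; root [.OX/X.O/OX.] d11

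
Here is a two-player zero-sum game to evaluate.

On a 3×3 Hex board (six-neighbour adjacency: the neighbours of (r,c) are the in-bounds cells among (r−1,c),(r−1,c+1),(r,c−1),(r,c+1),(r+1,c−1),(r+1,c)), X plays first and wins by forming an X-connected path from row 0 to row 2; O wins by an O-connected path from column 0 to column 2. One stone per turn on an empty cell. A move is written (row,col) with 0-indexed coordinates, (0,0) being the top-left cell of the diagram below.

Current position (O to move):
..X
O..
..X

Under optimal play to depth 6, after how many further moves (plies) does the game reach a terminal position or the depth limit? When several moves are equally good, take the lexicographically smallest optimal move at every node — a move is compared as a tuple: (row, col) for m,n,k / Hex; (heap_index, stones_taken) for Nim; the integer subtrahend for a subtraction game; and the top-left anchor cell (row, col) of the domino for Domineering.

[..X/O../..X] O move#1: (0,0):-1/O.X/O../..X*, (0,1):-1/.OX/O../..X, (1,1):-1/..X/OO./..X, (1,2):-1/..X/O.O/..X, (2,0):-1/..X/O../O.X, (2,1):-1/..X/O../.OX
[O.X/O../..X] X move#2: (0,1):+1/OXX/O../..X*, (1,1):+1/O.X/OX./..X, (1,2):+1/O.X/O.X/..X, (2,0):+1/O.X/O../X.X, (2,1):+1/O.X/O../.XX
[OXX/O../..X] O move#3: (1,1):-1/OXX/OO./..X*, (1,2):-1/OXX/O.O/..X, (2,0):-1/OXX/O../O.X, (2,1):-1/OXX/O../.OX
[OXX/OO./..X] X move#4: (1,2):+1/OXX/OOX/..X*, (2,0):-1/OXX/OO./X.X, (2,1):-1/OXX/OO./.XX
[OXX/OOX/..X] end (terminal -1, O#5); searched ..X/O../..X to 6

PV length from [..X/O../..X]: 4 plies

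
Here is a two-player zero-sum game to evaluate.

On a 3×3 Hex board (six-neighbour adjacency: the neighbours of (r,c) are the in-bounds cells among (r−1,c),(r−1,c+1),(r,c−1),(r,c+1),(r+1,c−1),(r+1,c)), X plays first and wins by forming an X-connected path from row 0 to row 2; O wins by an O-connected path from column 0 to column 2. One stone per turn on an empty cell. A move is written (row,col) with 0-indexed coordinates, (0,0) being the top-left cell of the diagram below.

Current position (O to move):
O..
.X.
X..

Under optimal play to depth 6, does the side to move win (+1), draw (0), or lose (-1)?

ply 1, O at O../.X./X.. | (0,1)=-1→OO./.X./X..*; (0,2)=-1→O.O/.X./X..; (1,0)=-1→O../OX./X..; (1,2)=-1→O../.XO/X..; (2,1)=-1→O../.X./XO.; (2,2)=-1→O../.X./X.O
ply 2, X at OO./.X./X.. | (0,2)=+1→OOX/.X./X..*; (1,0)=-1→OO./XX./X..; (1,2)=-1→OO./.XX/X..; (2,1)=-1→OO./.X./XX.; (2,2)=-1→OO./.X./X.X
ply 3: OOX/.X./X.. is terminal -1 (O); from O../.X./X.. depth 6

value(O../.X./X.., O) = -1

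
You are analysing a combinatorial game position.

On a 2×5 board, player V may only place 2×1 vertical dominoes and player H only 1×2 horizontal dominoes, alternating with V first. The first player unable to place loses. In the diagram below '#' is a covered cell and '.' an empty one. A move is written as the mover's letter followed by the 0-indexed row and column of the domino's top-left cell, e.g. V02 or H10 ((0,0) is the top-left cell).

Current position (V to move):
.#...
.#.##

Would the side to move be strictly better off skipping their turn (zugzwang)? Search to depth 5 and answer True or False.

p1 V@[.#.../.#.##]: V00[##.../##.##]-1 V02[.##../.####]+1*
p2 H@[.##../.####]: H03[.####/.####]-1*
p3 V@[.####/.####]: V00[#####/#####]+1*
p4 H@[#####/#####] terminal -1; root [.#.../.#.##] d5
suppose V passes — search the same position with H to move:
pass> p1 H@[.#.../.#.##]: H02[.###./.#.##]-1* H03[.#.##/.#.##]-1
pass> p2 V@[.###./.#.##]: V00[####./##.##]+1*
pass> p3 H@[####./##.##] terminal -1; root [.#.../.#.##] d5
for V: play +1, pass +1

zugzwang(.#.../.#.##, V) = False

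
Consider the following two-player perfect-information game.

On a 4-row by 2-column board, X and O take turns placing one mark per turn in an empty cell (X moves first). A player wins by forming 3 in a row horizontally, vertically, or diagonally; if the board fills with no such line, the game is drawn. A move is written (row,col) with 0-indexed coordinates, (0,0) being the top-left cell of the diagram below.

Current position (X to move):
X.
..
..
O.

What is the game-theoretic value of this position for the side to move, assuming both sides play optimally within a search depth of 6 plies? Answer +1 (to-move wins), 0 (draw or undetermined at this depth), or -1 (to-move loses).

ply 1, X at X./../../O. | (0,1)=+0→XX/../../O.*; (1,0)=+0→X./X./../O.; (1,1)=+0→X./.X/../O.; (2,0)=+0→X./../X./O.; (2,1)=+0→X./../.X/O.; (3,1)=+0→X./../../OX
ply 2, O at XX/../../O. | (1,0)=+0→XX/O./../O.*; (1,1)=+0→XX/.O/../O.; (2,0)=+0→XX/../O./O.; (2,1)=+0→XX/../.O/O.; (3,1)=+0→XX/../../OO
ply 3, X at XX/O./../O. | (1,1)=-1→XX/OX/../O.; (2,0)=+0→XX/O./X./O.*; (2,1)=-1→XX/O./.X/O.; (3,1)=-1→XX/O./../OX
ply 4, O at XX/O./X./O. | (1,1)=+0→XX/OO/X./O.*; (2,1)=+0→XX/O./XO/O.; (3,1)=+0→XX/O./X./OO
ply 5, X at XX/OO/X./O. | (2,1)=+0→XX/OO/XX/O.*; (3,1)=+0→XX/OO/X./OX
ply 6, O at XX/OO/XX/O. | (3,1)=+0→XX/OO/XX/OO*
ply 7: XX/OO/XX/OO is terminal +0 (X); from X./../../O. depth 6

value(X./../../O., X) = 0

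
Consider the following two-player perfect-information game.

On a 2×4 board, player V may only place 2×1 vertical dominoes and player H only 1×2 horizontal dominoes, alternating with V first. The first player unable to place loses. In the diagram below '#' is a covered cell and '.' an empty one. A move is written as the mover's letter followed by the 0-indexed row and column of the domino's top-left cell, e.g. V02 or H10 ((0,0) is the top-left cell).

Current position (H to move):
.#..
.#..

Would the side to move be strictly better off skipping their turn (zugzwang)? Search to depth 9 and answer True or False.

ply 1, H at .#../.#.. | H02=+1→.###/.#..*; H12=+1→.#../.###
ply 2, V at .###/.#.. | V00=-1→####/##..*
ply 3, H at ####/##.. | H12=+1→####/####*
ply 4: ####/#### is terminal -1 (V); from .#../.#.. depth 9
pass branch (V moves first from the same position):
  | ply 1, V at .#../.#.. | V00=-1→##../##..; V02=+1→.##./.##.*; V03=+1→.#.#/.#.#
  | ply 2: .##./.##. is terminal -1 (H); from .#../.#.. depth 9
H moving scores +1; H passing scores -1

zugzwang(.#../.#.., H) = False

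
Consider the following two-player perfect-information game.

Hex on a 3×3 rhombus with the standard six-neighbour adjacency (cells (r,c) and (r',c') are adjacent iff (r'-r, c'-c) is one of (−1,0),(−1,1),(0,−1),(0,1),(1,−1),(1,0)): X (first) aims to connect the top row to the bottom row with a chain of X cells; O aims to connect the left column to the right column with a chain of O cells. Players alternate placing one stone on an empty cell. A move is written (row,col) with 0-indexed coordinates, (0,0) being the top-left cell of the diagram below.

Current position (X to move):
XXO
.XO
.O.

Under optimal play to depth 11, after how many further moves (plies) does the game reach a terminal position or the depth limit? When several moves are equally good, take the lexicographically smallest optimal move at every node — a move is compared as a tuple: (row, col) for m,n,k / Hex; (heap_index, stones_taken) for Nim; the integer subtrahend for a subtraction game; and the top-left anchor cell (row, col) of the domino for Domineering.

PV length from [XXO/.XO/.O.]: 1 ply

[XXO/.XO/.O.] X move#1: (1,0):-1/XXO/XXO/.O., (2,0):+1/XXO/.XO/XO.*, (2,2):-1/XXO/.XO/.OX
[XXO/.XO/XO.] end (terminal -1, O#2); searched XXO/.XO/.O. to 11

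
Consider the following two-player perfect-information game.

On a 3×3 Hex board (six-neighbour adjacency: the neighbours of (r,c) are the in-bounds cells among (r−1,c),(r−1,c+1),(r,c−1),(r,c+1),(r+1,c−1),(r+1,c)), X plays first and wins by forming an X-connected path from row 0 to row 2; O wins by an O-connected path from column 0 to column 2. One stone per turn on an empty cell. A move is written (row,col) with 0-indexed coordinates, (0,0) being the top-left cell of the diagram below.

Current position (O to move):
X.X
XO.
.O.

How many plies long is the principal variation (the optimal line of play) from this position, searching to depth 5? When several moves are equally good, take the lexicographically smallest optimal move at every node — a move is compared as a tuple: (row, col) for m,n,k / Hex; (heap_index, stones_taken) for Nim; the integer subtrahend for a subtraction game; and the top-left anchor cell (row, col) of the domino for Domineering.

[X.X/XO./.O.] O move#1: (0,1):-1/XOX/XO./.O., (1,2):-1/X.X/XOO/.O., (2,0):+1/X.X/XO./OO.*, (2,2):-1/X.X/XO./.OO
[X.X/XO./OO.] X move#2: (0,1):-1/XXX/XO./OO.*, (1,2):-1/X.X/XOX/OO., (2,2):-1/X.X/XO./OOX
[XXX/XO./OO.] O move#3: (1,2):+1/XXX/XOO/OO.*, (2,2):+1/XXX/XO./OOO
[XXX/XOO/OO.] end (terminal -1, X#4); searched X.X/XO./.O. to 5

PV length from [X.X/XO./.O.]: 3 plies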